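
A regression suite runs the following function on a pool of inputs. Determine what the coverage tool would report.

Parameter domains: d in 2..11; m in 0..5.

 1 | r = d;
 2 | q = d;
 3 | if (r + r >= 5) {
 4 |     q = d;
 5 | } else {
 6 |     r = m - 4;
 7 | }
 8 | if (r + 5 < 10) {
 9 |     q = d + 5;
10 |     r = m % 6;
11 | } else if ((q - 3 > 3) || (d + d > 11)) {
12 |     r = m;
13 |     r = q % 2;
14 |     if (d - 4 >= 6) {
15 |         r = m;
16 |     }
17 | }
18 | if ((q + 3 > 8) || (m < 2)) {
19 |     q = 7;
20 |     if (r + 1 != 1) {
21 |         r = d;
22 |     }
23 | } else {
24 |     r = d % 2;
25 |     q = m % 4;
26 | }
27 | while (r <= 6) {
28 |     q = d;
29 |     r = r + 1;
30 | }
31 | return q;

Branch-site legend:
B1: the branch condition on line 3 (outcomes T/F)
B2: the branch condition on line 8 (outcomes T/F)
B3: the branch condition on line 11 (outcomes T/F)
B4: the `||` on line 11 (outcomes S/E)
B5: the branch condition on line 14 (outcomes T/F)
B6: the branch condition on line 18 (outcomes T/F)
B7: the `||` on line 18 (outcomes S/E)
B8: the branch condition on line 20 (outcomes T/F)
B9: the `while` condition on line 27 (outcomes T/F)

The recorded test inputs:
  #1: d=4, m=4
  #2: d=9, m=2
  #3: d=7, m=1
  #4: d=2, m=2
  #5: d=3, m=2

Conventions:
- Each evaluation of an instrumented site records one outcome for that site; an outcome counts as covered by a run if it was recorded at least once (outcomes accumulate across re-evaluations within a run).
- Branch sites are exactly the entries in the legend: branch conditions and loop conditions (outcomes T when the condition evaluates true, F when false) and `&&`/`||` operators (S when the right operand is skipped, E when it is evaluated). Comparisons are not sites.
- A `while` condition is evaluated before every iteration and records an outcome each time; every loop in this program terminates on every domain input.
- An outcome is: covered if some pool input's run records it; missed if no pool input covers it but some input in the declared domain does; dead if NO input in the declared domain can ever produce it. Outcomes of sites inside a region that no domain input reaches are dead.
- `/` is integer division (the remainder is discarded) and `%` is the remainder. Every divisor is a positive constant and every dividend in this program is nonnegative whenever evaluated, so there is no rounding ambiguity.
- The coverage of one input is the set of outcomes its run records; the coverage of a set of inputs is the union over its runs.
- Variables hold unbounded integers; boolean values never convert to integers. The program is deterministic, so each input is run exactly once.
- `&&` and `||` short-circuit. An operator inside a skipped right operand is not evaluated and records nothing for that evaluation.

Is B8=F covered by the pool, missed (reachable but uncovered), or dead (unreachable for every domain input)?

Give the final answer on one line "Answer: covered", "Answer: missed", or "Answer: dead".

no pool input records B8=F
but domain input (d=2, m=0) does record it -> reachable, so missed

Answer: missed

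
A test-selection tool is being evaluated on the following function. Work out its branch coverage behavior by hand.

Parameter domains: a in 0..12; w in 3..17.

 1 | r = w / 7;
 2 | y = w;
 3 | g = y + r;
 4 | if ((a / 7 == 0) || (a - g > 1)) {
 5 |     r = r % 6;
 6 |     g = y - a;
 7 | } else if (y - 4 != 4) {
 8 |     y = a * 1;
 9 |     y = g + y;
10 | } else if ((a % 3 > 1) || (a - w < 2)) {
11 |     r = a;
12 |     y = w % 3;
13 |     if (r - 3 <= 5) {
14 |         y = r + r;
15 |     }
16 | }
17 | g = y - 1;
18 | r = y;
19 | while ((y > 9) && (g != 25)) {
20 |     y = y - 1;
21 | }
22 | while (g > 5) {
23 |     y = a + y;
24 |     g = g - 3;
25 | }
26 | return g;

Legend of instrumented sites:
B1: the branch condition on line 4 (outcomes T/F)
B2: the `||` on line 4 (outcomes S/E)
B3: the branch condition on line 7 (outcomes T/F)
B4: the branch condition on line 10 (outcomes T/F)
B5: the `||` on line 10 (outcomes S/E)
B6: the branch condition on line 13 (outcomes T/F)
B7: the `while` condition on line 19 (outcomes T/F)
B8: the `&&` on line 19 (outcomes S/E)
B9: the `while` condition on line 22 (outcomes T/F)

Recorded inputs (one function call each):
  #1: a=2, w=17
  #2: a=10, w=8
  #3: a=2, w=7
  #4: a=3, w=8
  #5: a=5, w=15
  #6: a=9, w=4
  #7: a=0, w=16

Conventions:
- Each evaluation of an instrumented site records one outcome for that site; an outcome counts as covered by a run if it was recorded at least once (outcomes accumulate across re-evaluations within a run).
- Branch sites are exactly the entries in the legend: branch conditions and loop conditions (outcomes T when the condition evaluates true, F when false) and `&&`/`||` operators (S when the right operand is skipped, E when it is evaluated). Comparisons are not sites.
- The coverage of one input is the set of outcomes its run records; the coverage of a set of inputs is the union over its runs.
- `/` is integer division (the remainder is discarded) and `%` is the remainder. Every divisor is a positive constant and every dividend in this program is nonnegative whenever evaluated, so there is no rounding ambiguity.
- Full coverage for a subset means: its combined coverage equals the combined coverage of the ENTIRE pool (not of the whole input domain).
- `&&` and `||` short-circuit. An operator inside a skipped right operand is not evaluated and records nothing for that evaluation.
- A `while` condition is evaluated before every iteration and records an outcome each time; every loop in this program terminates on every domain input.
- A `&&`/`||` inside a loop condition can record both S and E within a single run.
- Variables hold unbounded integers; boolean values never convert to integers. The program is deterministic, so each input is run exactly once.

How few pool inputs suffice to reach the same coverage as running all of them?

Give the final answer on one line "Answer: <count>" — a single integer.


#1 (a=2, w=17) -> B2->S, B1->T, B8->E, B7->T, B8->E, B7->T, B8->E, B7->T, B8->E, B7->T, B8->E, B7->T, B8->E, B7->T, ...; covered: B1=T, B2=S, B7=T, B7=F, B8=S, B8=E, B9=T, B9=F
#2 (a=10, w=8) -> B2->E, B1->F, B3->F, B5->E, B4->F, B8->S, B7->F, B9->T, B9->F; covered: B1=F, B2=E, B3=F, B4=F, B5=E, B7=F, B8=S, B9=T, B9=F
#3 (a=2, w=7) -> B2->S, B1->T, B8->S, B7->F, B9->T, B9->F; covered: B1=T, B2=S, B7=F, B8=S, B9=T, B9=F
#4 (a=3, w=8) -> B2->S, B1->T, B8->S, B7->F, B9->T, B9->F; covered: B1=T, B2=S, B7=F, B8=S, B9=T, B9=F
#5 (a=5, w=15) -> B2->S, B1->T, B8->E, B7->T, B8->E, B7->T, B8->E, B7->T, B8->E, B7->T, B8->E, B7->T, B8->E, B7->T, ...; covered: B1=T, B2=S, B7=T, B7=F, B8=S, B8=E, B9=T, B9=F
#6 (a=9, w=4) -> B2->E, B1->T, B8->S, B7->F, B9->F; covered: B1=T, B2=E, B7=F, B8=S, B9=F
#7 (a=0, w=16) -> B2->S, B1->T, B8->E, B7->T, B8->E, B7->T, B8->E, B7->T, B8->E, B7->T, B8->E, B7->T, B8->E, B7->T, ...; covered: B1=T, B2=S, B7=T, B7=F, B8=S, B8=E, B9=T, B9=F
pool-wide coverage (13 outcomes): B1=T, B1=F, B2=S, B2=E, B3=F, B4=F, B5=E, B7=T, B7=F, B8=S, B8=E, B9=T, B9=F
size 1 is not enough: best union over all size-1 subsets is 9/13
size 2: inputs {1, 2} cover all 13 outcomes, and no lexicographically smaller subset of this size does
Answer: 2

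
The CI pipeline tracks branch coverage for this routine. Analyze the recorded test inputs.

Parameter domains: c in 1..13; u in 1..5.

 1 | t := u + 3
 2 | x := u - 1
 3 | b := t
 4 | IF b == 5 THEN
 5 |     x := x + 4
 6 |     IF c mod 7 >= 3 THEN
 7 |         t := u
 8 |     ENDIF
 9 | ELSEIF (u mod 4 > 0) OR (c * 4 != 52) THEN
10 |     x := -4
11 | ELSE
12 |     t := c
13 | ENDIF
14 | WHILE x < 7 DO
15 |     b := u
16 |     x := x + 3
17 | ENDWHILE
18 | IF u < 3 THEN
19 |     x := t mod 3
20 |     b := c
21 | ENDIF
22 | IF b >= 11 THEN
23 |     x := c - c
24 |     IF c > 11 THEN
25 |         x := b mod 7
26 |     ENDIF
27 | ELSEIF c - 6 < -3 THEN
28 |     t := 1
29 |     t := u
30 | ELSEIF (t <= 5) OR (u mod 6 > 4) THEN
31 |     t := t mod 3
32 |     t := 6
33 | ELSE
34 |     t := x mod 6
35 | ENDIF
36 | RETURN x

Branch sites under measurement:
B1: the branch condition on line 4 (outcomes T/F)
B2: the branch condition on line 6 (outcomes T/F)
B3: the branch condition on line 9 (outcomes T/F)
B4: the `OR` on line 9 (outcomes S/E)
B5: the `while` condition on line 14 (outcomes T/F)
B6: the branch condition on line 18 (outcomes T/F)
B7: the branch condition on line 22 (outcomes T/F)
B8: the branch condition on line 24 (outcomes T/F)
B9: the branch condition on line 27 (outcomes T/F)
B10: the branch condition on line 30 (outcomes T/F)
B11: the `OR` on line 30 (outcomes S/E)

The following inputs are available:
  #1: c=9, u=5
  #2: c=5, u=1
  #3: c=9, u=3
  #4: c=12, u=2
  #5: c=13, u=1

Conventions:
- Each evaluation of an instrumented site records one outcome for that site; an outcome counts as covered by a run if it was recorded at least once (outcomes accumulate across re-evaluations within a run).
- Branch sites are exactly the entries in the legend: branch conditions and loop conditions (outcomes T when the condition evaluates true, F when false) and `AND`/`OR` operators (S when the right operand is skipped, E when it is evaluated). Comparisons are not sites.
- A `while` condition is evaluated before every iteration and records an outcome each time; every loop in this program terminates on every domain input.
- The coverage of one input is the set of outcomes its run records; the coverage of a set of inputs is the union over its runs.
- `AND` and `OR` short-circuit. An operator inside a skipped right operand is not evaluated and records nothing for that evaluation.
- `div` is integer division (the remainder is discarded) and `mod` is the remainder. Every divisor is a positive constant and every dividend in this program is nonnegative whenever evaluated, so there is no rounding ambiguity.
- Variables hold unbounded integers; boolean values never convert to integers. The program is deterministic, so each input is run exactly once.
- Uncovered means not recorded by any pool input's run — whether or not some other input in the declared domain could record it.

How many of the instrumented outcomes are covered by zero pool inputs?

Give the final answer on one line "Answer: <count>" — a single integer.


run #1 (c=9, u=5) runs B1->F, B4->S, B3->T, B5->T, B5->T, B5->T, B5->T, B5->F, B6->F, B7->F, B9->F, B11->E, B10->T; records B1=F, B3=T, B4=S, B5=T, B5=F, B6=F, B7=F, B9=F, B10=T, B11=E
run #2 (c=5, u=1) runs B1->F, B4->S, B3->T, B5->T, B5->T, B5->T, B5->T, B5->F, B6->T, B7->F, B9->F, B11->S, B10->T; records B1=F, B3=T, B4=S, B5=T, B5=F, B6=T, B7=F, B9=F, B10=T, B11=S
run #3 (c=9, u=3) runs B1->F, B4->S, B3->T, B5->T, B5->T, B5->T, B5->T, B5->F, B6->F, B7->F, B9->F, B11->E, B10->F; records B1=F, B3=T, B4=S, B5=T, B5=F, B6=F, B7=F, B9=F, B10=F, B11=E
run #4 (c=12, u=2) runs B1->T, B2->T, B5->T, B5->F, B6->T, B7->T, B8->T; records B1=T, B2=T, B5=T, B5=F, B6=T, B7=T, B8=T
run #5 (c=13, u=1) runs B1->F, B4->S, B3->T, B5->T, B5->T, B5->T, B5->T, B5->F, B6->T, B7->T, B8->T; records B1=F, B3=T, B4=S, B5=T, B5=F, B6=T, B7=T, B8=T
union over the pool: B1=T, B1=F, B2=T, B3=T, B4=S, B5=T, B5=F, B6=T, B6=F, B7=T, B7=F, B8=T, B9=F, B10=T, B10=F, B11=S, B11=E
uncovered (5 of 22): B2=F, B3=F, B4=E, B8=F, B9=T
Answer: 5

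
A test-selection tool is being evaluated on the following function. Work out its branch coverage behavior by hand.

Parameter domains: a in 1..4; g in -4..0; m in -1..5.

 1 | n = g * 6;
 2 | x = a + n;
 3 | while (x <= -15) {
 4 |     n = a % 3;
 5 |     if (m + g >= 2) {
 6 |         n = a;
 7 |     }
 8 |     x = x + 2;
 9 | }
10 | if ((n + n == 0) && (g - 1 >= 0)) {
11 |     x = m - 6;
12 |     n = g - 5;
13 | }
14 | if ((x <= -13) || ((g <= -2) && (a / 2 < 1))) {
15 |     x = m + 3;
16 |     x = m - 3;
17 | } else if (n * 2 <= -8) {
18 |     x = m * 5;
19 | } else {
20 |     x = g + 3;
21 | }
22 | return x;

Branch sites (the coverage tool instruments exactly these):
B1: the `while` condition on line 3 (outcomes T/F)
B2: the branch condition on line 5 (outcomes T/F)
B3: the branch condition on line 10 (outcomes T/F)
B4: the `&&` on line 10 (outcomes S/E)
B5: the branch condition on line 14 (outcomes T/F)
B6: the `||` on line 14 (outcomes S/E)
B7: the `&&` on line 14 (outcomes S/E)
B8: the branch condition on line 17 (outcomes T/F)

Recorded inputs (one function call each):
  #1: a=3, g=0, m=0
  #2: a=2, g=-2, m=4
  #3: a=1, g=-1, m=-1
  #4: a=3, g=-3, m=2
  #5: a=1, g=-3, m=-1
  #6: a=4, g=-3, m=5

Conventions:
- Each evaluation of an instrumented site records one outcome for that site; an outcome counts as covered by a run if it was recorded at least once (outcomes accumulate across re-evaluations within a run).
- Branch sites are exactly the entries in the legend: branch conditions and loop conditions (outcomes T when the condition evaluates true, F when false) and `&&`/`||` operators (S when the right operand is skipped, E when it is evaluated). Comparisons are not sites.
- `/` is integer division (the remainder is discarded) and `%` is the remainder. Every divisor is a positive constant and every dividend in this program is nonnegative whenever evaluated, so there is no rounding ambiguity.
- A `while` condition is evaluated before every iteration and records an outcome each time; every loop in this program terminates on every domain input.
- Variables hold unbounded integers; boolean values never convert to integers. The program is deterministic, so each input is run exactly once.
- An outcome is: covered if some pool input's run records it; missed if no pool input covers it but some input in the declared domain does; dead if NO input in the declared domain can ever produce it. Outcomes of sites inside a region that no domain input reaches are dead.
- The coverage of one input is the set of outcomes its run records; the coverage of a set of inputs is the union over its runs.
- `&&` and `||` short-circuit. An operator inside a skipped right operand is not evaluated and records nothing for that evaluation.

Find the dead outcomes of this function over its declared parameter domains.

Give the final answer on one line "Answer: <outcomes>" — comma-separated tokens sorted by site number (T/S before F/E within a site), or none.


running all 140 domain inputs and tallying outcomes:
  B3=T: unreachable across the whole domain -> dead
  reachable outcomes have witnesses, e.g. B1=T (e.g. a=1, g=-4, m=-1), B1=F (e.g. a=1, g=-4, m=-1), B2=T (e.g. a=1, g=-3, m=5), B2=F (e.g. a=1, g=-4, m=-1)
Answer: B3=T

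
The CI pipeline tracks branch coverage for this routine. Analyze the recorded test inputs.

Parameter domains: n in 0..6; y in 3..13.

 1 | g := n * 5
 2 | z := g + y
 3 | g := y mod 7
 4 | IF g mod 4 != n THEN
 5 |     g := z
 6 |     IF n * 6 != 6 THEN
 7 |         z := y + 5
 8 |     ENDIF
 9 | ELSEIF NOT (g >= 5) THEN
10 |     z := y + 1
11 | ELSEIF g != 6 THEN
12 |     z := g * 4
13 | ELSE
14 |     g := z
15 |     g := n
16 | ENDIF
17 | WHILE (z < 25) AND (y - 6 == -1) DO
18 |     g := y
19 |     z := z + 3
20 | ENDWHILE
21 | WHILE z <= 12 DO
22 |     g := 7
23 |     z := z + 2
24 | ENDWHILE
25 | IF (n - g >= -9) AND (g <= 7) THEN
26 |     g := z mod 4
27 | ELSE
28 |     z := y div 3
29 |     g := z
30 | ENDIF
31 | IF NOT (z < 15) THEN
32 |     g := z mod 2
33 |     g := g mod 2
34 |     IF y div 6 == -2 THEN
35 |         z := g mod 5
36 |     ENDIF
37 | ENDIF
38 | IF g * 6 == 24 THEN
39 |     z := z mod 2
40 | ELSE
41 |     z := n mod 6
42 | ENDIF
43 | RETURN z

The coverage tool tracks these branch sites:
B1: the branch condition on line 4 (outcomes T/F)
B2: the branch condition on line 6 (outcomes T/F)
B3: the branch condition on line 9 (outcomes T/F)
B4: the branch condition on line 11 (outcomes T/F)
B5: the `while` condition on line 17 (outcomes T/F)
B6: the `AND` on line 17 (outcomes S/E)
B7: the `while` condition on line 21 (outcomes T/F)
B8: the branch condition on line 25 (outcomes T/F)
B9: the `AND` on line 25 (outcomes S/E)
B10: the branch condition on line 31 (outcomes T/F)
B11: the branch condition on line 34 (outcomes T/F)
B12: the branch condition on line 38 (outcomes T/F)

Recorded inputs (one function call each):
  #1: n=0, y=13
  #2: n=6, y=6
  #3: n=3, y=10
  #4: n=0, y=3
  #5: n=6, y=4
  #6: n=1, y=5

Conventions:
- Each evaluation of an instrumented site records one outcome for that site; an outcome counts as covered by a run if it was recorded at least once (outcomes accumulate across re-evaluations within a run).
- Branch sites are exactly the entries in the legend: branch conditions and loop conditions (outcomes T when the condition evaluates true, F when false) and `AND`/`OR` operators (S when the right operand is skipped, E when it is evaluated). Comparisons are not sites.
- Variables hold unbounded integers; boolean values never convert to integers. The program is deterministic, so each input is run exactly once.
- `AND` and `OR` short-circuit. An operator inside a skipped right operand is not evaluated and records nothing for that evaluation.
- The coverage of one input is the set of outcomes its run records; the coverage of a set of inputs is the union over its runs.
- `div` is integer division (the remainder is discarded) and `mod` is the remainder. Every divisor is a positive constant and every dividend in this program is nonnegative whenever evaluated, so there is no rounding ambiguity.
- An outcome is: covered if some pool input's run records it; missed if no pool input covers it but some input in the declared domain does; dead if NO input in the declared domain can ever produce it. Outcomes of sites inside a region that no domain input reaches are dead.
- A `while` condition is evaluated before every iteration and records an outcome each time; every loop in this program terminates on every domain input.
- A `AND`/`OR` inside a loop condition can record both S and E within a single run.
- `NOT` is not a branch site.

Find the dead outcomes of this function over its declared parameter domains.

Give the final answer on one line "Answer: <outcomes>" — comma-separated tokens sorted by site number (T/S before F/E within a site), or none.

running all 77 domain inputs and tallying outcomes:
  B11=T: unreachable across the whole domain -> dead
  reachable outcomes have witnesses, e.g. B1=T (e.g. n=0, y=3), B1=F (e.g. n=0, y=4), B2=T (e.g. n=0, y=3), B2=F (e.g. n=1, y=3)

Answer: B11=T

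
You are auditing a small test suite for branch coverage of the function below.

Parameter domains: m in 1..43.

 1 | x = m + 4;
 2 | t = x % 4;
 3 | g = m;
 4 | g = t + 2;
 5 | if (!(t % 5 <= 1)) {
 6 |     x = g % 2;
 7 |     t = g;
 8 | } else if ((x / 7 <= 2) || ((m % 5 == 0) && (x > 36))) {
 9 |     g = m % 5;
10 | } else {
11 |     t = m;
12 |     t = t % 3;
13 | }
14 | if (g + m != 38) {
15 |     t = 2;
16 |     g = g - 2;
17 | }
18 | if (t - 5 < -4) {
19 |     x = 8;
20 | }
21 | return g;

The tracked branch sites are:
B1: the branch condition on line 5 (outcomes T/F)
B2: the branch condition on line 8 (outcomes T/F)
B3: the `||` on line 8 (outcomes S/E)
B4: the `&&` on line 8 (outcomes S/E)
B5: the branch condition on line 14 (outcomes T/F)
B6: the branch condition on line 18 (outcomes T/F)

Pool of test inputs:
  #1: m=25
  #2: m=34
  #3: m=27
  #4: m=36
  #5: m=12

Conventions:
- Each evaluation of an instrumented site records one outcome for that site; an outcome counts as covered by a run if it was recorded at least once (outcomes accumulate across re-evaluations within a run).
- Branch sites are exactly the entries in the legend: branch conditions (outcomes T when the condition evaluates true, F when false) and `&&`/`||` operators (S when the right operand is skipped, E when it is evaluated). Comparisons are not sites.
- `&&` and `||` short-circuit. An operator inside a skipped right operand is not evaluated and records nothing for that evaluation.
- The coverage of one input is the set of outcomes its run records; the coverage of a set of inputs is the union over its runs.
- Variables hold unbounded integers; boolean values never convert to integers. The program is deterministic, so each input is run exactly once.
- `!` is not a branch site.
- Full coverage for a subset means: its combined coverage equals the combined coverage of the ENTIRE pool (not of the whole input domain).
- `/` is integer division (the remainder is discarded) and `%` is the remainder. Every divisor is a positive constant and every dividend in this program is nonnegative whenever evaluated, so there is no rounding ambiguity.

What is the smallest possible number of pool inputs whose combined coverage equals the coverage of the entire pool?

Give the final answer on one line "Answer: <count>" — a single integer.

test 1 (m=25) fires B1->F, B3->E, B4->E, B2->F, B5->T, B6->F; hits B1=F, B2=F, B3=E, B4=E, B5=T, B6=F
test 2 (m=34) fires B1->T, B5->F, B6->F; hits B1=T, B5=F, B6=F
test 3 (m=27) fires B1->T, B5->T, B6->F; hits B1=T, B5=T, B6=F
test 4 (m=36) fires B1->F, B3->E, B4->S, B2->F, B5->F, B6->T; hits B1=F, B2=F, B3=E, B4=S, B5=F, B6=T
test 5 (m=12) fires B1->F, B3->S, B2->T, B5->T, B6->F; hits B1=F, B2=T, B3=S, B5=T, B6=F
pool-wide coverage (12 outcomes): B1=T, B1=F, B2=T, B2=F, B3=S, B3=E, B4=S, B4=E, B5=T, B5=F, B6=T, B6=F
every size-1 subset falls short of the 12 outcomes (best: 6/12)
every size-2 subset falls short of the 12 outcomes (best: 10/12)
every size-3 subset falls short of the 12 outcomes (best: 11/12)
at size 4, {1, 2, 4, 5} reaches all 12 outcomes; every lexicographically earlier size-4 subset fails

Answer: 4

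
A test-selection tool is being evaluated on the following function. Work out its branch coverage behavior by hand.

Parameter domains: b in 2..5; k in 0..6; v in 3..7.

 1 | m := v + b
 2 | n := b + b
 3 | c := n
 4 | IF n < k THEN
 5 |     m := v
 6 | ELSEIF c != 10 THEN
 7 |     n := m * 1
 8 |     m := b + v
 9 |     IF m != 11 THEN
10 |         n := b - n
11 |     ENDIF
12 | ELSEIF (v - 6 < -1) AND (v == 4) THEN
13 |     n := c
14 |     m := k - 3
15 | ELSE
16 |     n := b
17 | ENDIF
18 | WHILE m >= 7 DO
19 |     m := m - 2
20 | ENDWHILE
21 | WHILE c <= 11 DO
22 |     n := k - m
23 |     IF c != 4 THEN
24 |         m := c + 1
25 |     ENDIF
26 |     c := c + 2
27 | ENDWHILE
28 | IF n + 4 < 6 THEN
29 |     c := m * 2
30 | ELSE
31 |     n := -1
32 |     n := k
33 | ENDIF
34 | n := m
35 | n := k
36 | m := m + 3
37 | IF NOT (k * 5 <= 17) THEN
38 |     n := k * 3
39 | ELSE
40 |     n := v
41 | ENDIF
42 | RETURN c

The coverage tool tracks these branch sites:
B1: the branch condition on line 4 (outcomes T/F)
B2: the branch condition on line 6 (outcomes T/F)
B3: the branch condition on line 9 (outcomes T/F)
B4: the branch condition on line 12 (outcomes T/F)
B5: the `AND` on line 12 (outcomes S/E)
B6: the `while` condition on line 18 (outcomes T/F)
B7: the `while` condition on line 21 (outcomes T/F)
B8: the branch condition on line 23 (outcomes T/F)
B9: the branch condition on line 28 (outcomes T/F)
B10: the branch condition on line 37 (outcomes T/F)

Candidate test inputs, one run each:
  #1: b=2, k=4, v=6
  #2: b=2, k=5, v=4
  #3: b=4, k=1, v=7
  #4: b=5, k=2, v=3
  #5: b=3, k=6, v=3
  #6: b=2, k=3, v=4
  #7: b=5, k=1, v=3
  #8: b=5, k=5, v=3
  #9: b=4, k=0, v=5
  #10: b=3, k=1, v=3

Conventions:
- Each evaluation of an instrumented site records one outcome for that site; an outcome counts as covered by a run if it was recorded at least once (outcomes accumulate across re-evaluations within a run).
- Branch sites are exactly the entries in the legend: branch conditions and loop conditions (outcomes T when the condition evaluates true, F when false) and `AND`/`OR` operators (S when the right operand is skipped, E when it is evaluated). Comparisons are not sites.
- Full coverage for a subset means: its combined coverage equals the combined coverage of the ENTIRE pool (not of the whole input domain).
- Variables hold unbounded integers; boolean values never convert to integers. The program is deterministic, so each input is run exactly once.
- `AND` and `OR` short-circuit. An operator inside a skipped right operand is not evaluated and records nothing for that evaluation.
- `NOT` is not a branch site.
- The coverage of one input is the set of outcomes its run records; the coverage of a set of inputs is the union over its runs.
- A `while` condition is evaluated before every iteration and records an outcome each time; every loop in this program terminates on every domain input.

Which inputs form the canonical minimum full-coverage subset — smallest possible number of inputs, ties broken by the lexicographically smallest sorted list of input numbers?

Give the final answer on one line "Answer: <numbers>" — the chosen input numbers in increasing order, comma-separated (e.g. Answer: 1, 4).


run #1 (b=2, k=4, v=6) records B1=F, B2=T, B3=T, B6=T, B6=F, B7=T, B7=F, B8=T, B8=F, B9=T, B10=T
run #2 (b=2, k=5, v=4) records B1=T, B6=F, B7=T, B7=F, B8=T, B8=F, B9=T, B10=T
run #3 (b=4, k=1, v=7) records B1=F, B2=T, B3=F, B6=T, B6=F, B7=T, B7=F, B8=T, B9=T, B10=F
run #4 (b=5, k=2, v=3) records B1=F, B2=F, B4=F, B5=E, B6=T, B6=F, B7=T, B7=F, B8=T, B9=T, B10=F
run #5 (b=3, k=6, v=3) records B1=F, B2=T, B3=T, B6=F, B7=T, B7=F, B8=T, B9=T, B10=T
run #6 (b=2, k=3, v=4) records B1=F, B2=T, B3=T, B6=F, B7=T, B7=F, B8=T, B8=F, B9=T, B10=F
run #7 (b=5, k=1, v=3) records B1=F, B2=F, B4=F, B5=E, B6=T, B6=F, B7=T, B7=F, B8=T, B9=T, B10=F
run #8 (b=5, k=5, v=3) records B1=F, B2=F, B4=F, B5=E, B6=T, B6=F, B7=T, B7=F, B8=T, B9=T, B10=T
run #9 (b=4, k=0, v=5) records B1=F, B2=T, B3=T, B6=T, B6=F, B7=T, B7=F, B8=T, B9=T, B10=F
run #10 (b=3, k=1, v=3) records B1=F, B2=T, B3=T, B6=F, B7=T, B7=F, B8=T, B9=T, B10=F
pool-wide coverage (17 outcomes): B1=T, B1=F, B2=T, B2=F, B3=T, B3=F, B4=F, B5=E, B6=T, B6=F, B7=T, B7=F, B8=T, B8=F, B9=T, B10=T, B10=F
no size-1 subset reaches all 17 outcomes (best union: 11/17)
no size-2 subset reaches all 17 outcomes (best union: 15/17)
no size-3 subset reaches all 17 outcomes (best union: 16/17)
at size 4, {1, 2, 3, 4} reaches all 17 outcomes; every lexicographically earlier size-4 subset fails
Answer: 1, 2, 3, 4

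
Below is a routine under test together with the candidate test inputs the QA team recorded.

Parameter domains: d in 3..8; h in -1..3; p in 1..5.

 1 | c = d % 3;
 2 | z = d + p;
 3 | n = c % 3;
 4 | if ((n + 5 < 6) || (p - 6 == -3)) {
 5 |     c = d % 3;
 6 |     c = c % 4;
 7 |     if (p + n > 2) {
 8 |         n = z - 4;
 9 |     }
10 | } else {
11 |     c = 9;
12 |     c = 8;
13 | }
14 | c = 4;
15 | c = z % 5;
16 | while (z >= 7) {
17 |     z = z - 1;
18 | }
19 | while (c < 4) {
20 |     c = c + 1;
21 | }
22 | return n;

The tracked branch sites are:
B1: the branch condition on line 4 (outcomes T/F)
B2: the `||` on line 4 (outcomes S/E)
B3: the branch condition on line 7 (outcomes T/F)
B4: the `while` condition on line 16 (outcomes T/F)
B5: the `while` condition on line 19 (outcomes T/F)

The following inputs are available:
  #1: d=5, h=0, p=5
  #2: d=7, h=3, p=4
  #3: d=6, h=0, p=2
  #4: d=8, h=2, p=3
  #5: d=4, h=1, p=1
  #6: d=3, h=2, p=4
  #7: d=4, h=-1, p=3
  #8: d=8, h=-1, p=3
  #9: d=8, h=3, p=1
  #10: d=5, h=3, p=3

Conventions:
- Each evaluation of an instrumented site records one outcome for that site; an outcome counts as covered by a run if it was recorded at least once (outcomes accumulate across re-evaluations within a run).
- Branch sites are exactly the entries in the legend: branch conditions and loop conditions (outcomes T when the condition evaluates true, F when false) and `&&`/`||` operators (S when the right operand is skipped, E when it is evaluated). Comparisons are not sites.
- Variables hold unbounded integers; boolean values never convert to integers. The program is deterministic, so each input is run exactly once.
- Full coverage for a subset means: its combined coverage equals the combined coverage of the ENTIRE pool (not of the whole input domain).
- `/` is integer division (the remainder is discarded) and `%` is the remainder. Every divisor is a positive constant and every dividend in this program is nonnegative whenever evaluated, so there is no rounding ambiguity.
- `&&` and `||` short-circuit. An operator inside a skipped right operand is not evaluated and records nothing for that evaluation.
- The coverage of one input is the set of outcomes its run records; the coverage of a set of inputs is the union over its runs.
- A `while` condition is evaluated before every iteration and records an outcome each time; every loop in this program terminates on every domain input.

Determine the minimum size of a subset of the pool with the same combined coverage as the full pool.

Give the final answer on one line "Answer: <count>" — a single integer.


test 1 (d=5, h=0, p=5) fires B2->E, B1->F, B4->T, B4->T, B4->T, B4->T, B4->F, B5->T, B5->T, B5->T, B5->T, B5->F; hits B1=F, B2=E, B4=T, B4=F, B5=T, B5=F
test 2 (d=7, h=3, p=4) fires B2->E, B1->F, B4->T, B4->T, B4->T, B4->T, B4->T, B4->F, B5->T, B5->T, B5->T, B5->F; hits B1=F, B2=E, B4=T, B4=F, B5=T, B5=F
test 3 (d=6, h=0, p=2) fires B2->S, B1->T, B3->F, B4->T, B4->T, B4->F, B5->T, B5->F; hits B1=T, B2=S, B3=F, B4=T, B4=F, B5=T, B5=F
test 4 (d=8, h=2, p=3) fires B2->E, B1->T, B3->T, B4->T, B4->T, B4->T, B4->T, B4->T, B4->F, B5->T, B5->T, B5->T, B5->F; hits B1=T, B2=E, B3=T, B4=T, B4=F, B5=T, B5=F
test 5 (d=4, h=1, p=1) fires B2->E, B1->F, B4->F, B5->T, B5->T, B5->T, B5->T, B5->F; hits B1=F, B2=E, B4=F, B5=T, B5=F
test 6 (d=3, h=2, p=4) fires B2->S, B1->T, B3->T, B4->T, B4->F, B5->T, B5->T, B5->F; hits B1=T, B2=S, B3=T, B4=T, B4=F, B5=T, B5=F
test 7 (d=4, h=-1, p=3) fires B2->E, B1->T, B3->T, B4->T, B4->F, B5->T, B5->T, B5->F; hits B1=T, B2=E, B3=T, B4=T, B4=F, B5=T, B5=F
test 8 (d=8, h=-1, p=3) fires B2->E, B1->T, B3->T, B4->T, B4->T, B4->T, B4->T, B4->T, B4->F, B5->T, B5->T, B5->T, B5->F; hits B1=T, B2=E, B3=T, B4=T, B4=F, B5=T, B5=F
test 9 (d=8, h=3, p=1) fires B2->E, B1->F, B4->T, B4->T, B4->T, B4->F, B5->F; hits B1=F, B2=E, B4=T, B4=F, B5=F
test 10 (d=5, h=3, p=3) fires B2->E, B1->T, B3->T, B4->T, B4->T, B4->F, B5->T, B5->F; hits B1=T, B2=E, B3=T, B4=T, B4=F, B5=T, B5=F
pool-wide coverage (10 outcomes): B1=T, B1=F, B2=S, B2=E, B3=T, B3=F, B4=T, B4=F, B5=T, B5=F
size 1 is not enough: best union over all size-1 subsets is 7/10
size 2 is not enough: best union over all size-2 subsets is 9/10
the canonical winner is {1, 3, 4}: size 3, full 10-outcome coverage, earliest index list among size-3 covers
Answer: 3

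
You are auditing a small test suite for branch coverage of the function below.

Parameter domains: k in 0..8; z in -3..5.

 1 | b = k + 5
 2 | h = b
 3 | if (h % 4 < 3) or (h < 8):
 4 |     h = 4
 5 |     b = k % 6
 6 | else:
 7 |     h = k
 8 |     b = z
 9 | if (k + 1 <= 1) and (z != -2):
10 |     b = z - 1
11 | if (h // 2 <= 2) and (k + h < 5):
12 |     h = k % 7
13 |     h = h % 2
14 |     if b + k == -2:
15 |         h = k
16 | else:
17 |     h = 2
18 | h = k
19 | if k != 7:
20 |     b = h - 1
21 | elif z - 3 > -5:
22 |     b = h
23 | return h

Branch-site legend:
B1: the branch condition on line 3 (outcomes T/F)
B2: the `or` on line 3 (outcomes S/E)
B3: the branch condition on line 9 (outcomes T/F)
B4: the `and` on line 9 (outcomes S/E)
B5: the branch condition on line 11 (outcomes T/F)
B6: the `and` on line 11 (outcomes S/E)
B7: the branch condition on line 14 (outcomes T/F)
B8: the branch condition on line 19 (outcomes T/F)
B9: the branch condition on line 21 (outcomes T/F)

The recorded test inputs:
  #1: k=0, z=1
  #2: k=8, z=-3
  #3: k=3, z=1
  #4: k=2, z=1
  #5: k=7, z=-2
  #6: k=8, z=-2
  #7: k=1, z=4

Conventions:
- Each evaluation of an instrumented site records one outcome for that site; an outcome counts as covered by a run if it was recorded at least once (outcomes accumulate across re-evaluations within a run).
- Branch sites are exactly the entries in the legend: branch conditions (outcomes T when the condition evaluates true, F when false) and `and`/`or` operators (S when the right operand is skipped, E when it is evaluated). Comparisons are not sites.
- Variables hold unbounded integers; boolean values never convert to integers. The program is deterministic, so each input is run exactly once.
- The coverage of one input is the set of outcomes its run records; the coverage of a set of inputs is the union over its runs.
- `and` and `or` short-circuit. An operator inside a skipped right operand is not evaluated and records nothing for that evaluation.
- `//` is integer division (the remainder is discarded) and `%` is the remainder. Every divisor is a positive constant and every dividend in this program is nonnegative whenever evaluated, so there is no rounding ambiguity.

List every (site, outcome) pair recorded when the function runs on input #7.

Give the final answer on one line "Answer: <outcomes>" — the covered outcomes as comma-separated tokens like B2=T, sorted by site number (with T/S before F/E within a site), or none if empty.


Simulating input #7 (k=1, z=4) step by step:
  B2->S, B1->T, B4->S, B3->F, B6->E, B5->F, B8->T
collecting distinct outcomes: B1=T, B2=S, B3=F, B4=S, B5=F, B6=E, B8=T
Answer: B1=T, B2=S, B3=F, B4=S, B5=F, B6=E, B8=T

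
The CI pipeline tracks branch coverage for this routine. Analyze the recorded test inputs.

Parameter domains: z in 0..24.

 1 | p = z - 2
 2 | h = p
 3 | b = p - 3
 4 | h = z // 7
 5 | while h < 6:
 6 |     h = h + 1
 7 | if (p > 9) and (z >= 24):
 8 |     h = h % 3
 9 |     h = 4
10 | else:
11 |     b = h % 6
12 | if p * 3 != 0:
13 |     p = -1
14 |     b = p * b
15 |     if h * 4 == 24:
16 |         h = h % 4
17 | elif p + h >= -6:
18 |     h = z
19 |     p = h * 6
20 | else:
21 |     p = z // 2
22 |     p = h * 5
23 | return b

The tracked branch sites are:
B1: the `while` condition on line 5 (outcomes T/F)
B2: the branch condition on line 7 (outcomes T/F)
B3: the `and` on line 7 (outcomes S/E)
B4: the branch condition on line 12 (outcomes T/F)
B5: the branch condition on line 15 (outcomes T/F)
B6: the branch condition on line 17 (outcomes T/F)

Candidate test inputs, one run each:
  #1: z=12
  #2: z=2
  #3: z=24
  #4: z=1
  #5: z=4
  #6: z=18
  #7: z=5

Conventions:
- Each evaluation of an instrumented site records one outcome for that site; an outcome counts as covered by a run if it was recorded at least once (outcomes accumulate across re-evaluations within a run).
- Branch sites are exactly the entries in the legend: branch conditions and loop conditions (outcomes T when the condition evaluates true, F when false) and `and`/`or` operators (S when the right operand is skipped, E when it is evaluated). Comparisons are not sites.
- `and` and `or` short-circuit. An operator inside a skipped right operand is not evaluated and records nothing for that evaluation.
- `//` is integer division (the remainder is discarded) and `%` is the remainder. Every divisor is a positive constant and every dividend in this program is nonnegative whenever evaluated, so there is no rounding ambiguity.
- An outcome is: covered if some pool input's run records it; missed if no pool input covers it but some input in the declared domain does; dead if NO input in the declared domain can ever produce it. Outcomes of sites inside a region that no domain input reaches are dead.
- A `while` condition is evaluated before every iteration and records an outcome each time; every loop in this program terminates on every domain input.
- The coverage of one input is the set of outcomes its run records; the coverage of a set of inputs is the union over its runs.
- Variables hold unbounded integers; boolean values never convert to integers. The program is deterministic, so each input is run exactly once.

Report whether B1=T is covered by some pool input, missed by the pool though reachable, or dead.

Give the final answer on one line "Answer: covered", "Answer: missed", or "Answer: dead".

B1=T is recorded by pool input(s) 1, 2, 3, 4, 5, 6, 7 -> covered

Answer: covered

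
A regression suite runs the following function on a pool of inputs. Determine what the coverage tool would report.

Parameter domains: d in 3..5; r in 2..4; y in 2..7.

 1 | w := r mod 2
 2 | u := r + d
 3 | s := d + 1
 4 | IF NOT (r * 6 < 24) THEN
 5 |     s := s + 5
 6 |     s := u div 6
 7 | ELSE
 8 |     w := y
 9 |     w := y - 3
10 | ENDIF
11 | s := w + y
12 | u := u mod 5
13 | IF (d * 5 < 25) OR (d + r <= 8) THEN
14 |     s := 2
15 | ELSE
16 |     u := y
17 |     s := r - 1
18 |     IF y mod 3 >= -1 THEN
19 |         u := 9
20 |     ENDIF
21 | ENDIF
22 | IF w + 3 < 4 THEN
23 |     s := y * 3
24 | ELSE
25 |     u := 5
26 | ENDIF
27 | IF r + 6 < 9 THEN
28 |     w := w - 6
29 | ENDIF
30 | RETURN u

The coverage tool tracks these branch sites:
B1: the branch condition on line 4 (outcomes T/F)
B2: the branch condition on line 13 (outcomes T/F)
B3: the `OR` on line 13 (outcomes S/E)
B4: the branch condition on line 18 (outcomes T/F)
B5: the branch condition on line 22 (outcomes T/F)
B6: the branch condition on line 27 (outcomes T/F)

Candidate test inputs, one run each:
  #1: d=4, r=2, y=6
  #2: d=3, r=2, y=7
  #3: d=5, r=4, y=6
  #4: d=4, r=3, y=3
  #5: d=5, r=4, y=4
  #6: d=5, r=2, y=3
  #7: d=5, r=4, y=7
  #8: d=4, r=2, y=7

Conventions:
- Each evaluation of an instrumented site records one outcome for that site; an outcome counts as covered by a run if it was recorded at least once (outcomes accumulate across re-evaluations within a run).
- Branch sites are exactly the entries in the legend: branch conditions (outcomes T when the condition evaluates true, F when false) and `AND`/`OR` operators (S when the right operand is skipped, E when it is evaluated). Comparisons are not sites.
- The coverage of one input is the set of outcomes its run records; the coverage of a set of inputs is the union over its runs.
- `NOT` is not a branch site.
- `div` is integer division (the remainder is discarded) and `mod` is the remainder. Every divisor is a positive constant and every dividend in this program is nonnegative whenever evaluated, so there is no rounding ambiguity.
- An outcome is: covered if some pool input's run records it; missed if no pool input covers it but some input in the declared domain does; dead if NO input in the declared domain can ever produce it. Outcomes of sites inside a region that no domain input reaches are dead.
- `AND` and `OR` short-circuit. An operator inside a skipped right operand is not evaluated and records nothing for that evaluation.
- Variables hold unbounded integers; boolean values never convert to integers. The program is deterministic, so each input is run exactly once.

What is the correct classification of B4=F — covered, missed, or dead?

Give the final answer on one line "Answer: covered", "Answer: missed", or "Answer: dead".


no pool input records B4=F
checking all 54 inputs in the declared domain: B4=F is never recorded -> dead
Answer: dead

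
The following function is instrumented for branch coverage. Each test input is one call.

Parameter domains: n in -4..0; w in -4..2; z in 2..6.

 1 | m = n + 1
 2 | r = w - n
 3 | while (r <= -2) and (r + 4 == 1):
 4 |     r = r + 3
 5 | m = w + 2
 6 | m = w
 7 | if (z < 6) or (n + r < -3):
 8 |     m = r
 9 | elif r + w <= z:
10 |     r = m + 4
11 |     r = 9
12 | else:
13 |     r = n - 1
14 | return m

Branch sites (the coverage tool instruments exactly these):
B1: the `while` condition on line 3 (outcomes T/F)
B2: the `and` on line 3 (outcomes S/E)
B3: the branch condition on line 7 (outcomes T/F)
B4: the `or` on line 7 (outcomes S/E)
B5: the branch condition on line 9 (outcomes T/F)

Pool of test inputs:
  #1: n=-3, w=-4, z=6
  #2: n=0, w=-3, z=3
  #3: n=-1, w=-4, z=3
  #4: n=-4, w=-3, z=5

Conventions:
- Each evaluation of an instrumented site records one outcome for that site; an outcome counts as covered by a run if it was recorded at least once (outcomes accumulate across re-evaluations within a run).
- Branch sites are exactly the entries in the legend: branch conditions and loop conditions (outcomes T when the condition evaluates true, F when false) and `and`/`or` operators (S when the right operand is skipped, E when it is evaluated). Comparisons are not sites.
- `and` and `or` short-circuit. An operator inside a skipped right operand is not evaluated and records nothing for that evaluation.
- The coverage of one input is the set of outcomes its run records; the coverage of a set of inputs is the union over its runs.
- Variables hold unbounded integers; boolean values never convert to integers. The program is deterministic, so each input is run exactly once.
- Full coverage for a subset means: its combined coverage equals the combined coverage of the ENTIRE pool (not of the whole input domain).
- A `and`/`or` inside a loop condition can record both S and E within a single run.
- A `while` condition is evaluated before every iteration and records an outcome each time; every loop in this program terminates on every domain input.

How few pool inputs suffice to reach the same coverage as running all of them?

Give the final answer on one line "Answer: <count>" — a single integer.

#1 (n=-3, w=-4, z=6) -> covered: B1=F, B2=S, B3=T, B4=E
#2 (n=0, w=-3, z=3) -> covered: B1=T, B1=F, B2=S, B2=E, B3=T, B4=S
#3 (n=-1, w=-4, z=3) -> covered: B1=T, B1=F, B2=S, B2=E, B3=T, B4=S
#4 (n=-4, w=-3, z=5) -> covered: B1=F, B2=S, B3=T, B4=S
together the pool reaches 7 outcomes: B1=T, B1=F, B2=S, B2=E, B3=T, B4=S, B4=E
size 1 is not enough: best union over all size-1 subsets is 6/7
at size 2, {1, 2} reaches all 7 outcomes; every lexicographically earlier size-2 subset fails

Answer: 2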